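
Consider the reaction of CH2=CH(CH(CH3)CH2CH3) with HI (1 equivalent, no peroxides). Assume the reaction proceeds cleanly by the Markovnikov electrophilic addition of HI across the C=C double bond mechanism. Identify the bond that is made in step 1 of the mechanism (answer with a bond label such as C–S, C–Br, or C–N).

C–H

Step 1: Protonation of the alkene by HI: the π bond acts as the nucleophile and picks up H⁺, giving the more stable (Markovnikov) secondary carbocation. The H–I bond breaks heterolytically, releasing I⁻.
The bond formed in this step is the C–H bond.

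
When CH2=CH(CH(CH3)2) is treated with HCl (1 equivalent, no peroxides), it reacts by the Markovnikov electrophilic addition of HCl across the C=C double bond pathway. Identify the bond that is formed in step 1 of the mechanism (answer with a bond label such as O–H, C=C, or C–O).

C–H

Step 1: Protonation of the alkene by HCl: the π bond acts as the nucleophile and picks up H⁺, giving the more stable (Markovnikov) secondary carbocation. The H–Cl bond breaks heterolytically, releasing Cl⁻.
The bond formed in this step is the C–H bond.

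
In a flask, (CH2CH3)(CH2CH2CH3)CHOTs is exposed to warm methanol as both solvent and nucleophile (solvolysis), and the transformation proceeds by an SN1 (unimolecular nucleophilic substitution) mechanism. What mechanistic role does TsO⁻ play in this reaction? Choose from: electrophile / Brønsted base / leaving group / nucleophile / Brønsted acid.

Step 1: The C–O bond breaks with both electrons going to the tosylate; TsO⁻ leaves and a secondary carbocation remains.
TsO⁻ departs with both electrons of the breaking σ-bond — that is the definition of a leaving group.

leaving group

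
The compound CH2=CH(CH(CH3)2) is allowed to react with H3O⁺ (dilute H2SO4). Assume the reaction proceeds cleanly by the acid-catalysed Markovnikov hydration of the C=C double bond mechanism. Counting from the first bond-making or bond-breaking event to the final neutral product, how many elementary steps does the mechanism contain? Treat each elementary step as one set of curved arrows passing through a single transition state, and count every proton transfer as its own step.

4

Step 1: Protonation of the alkene by H3O⁺: the π bond acts as the nucleophile and picks up H⁺, giving the more stable (Markovnikov) secondary carbocation. H2O is released.
Step 2: A 1,2-hydride shift from the adjacent isopropyl carbon moves the positive charge from the secondary centre to an adjacent carbon, generating a more stable tertiary carbocation.
Step 3: Water acts as the nucleophile: an oxygen lone pair bonds to the cationic carbon, giving an oxonium-ion intermediate.
Step 4: Deprotonation of the oxonium ion by a water molecule delivers the neutral alcohol and regenerates the acid catalyst.
Total: 4 elementary steps.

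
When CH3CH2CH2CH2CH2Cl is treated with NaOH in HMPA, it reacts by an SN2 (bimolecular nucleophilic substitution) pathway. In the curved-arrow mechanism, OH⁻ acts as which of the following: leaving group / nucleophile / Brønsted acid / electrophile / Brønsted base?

nucleophile

Step 1: Backside attack by OH⁻ on the carbon bearing the chloride: the new C–O bond forms as the C–Cl bond breaks, with Walden inversion at carbon.
OH⁻ donates an electron pair to form a new σ-bond to carbon — it is the nucleophile.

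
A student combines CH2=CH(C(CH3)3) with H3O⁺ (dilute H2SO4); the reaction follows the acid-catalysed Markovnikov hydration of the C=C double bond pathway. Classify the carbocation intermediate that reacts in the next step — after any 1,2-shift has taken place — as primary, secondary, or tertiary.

Step 1: The π electrons of the C=C bond attack a proton of H3O⁺; Markovnikov addition places the new C–H on the less-substituted alkene carbon, so the positive charge ends up on the more-substituted carbon — a secondary carbocation. H2O is released.
Step 2: A methyl group with its bonding pair migrates from the adjacent tert-butyl carbon to the cationic centre — a 1,2-methyl shift — upgrading the secondary cation to a tertiary one.
The cation rearranges from secondary to tertiary via a 1,2-methyl shift from the adjacent tert-butyl carbon; the tertiary cation is what reacts next.

tertiary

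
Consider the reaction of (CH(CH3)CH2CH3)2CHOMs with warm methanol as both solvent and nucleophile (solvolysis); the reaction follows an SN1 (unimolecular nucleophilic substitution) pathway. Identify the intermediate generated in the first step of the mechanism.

Step 1: Ionisation: the C–O σ-bond cleaves heterolytically; both bonding electrons depart with MsO⁻, leaving a secondary carbocation at the α-carbon.
After step 1 the species present is a secondary carbocation.

secondary carbocation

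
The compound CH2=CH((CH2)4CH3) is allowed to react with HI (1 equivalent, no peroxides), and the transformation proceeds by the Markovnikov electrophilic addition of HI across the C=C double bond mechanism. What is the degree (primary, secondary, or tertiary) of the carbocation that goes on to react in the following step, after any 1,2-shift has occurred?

secondary

Step 1: Electrophilic addition begins with the π(C=C) electrons forming a bond to the proton of HI. Following Markovnikov's rule, the resulting cation is secondary. The H–I bond breaks heterolytically, releasing I⁻.
No single 1,2-shift to an adjacent carbon would give a more-substituted cation, so no rearrangement occurs.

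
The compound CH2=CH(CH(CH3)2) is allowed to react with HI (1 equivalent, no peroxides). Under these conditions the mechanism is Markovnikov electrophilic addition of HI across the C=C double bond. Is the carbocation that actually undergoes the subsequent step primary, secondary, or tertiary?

Step 1: The π electrons of the C=C bond attack a proton of HI; Markovnikov addition places the new C–H on the less-substituted alkene carbon, so the positive charge ends up on the more-substituted carbon — a secondary carbocation. The H–I bond breaks heterolytically, releasing I⁻.
Step 2: A hydride (H with its bonding pair) migrates from the adjacent isopropyl carbon to the cationic centre — a 1,2-hydride shift — upgrading the secondary cation to a tertiary one.
The cation rearranges from secondary to tertiary via a 1,2-hydride shift from the adjacent isopropyl carbon; the tertiary cation is what reacts next.

tertiary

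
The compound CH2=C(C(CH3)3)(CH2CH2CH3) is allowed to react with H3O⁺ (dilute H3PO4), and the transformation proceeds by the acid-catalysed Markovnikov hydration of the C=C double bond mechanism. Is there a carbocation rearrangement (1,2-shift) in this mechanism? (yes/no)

no

The first-formed carbocation is tertiary.
No single 1,2-shift to an adjacent carbon would produce a more-substituted cation than the one already present, so no rearrangement occurs.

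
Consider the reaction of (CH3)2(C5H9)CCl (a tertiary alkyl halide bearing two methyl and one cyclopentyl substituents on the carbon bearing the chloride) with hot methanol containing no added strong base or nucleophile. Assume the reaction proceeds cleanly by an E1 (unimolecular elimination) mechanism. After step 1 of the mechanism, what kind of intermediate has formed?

Step 1: Unassisted departure of Cl⁻ (taking the C–Cl bonding pair) generates a tertiary carbocation.
After step 1 the species present is a tertiary carbocation.

tertiary carbocation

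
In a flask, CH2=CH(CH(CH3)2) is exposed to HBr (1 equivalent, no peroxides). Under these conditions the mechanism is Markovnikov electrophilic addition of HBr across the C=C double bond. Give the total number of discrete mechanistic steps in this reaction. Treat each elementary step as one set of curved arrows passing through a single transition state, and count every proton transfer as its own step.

3

Step 1: Protonation of the alkene by HBr: the π bond acts as the nucleophile and picks up H⁺, giving the more stable (Markovnikov) secondary carbocation. The H–Br bond breaks heterolytically, releasing Br⁻.
Step 2: Carbocation rearrangement: a 1,2-hydride shift from the adjacent isopropyl carbon converts the initially-formed secondary cation into the more stable tertiary cation.
Step 3: The Br⁻ anion donates a lone pair to the carbocation, forming the new C–Br σ-bond and giving the neutral alkyl halide.
Total: 3 elementary steps.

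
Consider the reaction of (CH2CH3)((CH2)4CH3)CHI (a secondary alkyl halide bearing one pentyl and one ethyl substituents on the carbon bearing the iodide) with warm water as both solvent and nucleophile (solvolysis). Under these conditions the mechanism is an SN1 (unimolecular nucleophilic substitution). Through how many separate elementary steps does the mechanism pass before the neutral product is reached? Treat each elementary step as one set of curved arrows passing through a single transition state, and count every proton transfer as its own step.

Step 1: Unassisted departure of I⁻ (taking the C–I bonding pair) generates a secondary carbocation.
(No 1,2-shift: no single shift to an adjacent carbon would give a more stable cation.)
Step 2: Nucleophilic capture: the oxygen of H2O bonds to the cationic carbon, producing an oxonium-ion intermediate.
Step 3: Proton transfer from the O–H of the oxonium ion to a solvent molecule delivers the neutral alcohol.
Total: 3 elementary steps.

3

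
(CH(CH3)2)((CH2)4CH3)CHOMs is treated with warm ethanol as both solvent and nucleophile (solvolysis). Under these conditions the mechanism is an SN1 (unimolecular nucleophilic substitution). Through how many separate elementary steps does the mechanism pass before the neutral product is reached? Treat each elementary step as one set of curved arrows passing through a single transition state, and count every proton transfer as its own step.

Step 1: Rate-determining heterolysis of the C–O bond gives MsO⁻ and a secondary carbocation.
Step 2: A hydride (H with its bonding pair) migrates from the adjacent isopropyl carbon to the cationic centre — a 1,2-hydride shift — upgrading the secondary cation to a tertiary one.
Step 3: A lone pair on the oxygen of CH3CH2OH attacks the carbocation, forming a new C–O σ-bond and an oxonium ion.
Step 4: Proton transfer from the O–H of the oxonium ion to a solvent molecule delivers the neutral ether.
Total: 4 elementary steps.

4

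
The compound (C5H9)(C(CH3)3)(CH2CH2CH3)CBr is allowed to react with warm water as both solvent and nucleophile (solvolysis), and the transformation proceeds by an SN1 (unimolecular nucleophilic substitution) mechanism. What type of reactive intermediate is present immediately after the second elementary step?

oxonium ion

Step 1: The C–Br bond breaks with both electrons going to the bromide; Br⁻ leaves and a tertiary carbocation remains.
Step 2: Nucleophilic capture: the oxygen of H2O bonds to the cationic carbon, producing an oxonium-ion intermediate.
After step 2 the species present is an oxonium ion.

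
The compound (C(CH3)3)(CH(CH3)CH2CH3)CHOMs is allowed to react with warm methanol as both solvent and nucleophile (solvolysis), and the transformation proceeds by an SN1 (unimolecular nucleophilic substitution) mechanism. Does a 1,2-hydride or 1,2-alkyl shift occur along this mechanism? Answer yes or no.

yes

The first-formed carbocation is secondary.
The adjacent sec-butyl carbon already bears 2 other carbon substituents and has a hydrogen to migrate; after a 1,2-hydride shift from that carbon the positive charge sits on a tertiary centre.
Tertiary is more stable than secondary, so the shift occurs.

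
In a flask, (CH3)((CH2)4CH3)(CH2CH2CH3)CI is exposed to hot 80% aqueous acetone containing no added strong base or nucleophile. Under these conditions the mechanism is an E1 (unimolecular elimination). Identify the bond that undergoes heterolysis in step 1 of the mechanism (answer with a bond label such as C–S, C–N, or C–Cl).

Step 1: The C–I bond breaks with both electrons going to the iodide; I⁻ leaves and a tertiary carbocation remains.
The bond broken in this step is the C–I bond.

C–I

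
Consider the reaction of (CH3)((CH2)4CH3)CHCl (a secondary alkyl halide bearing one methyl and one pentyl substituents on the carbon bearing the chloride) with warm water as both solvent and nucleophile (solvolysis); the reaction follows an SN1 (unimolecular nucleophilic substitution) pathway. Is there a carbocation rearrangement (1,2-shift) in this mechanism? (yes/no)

no

The first-formed carbocation is secondary.
No single 1,2-shift to an adjacent carbon would produce a more-substituted cation than the one already present, so no rearrangement occurs.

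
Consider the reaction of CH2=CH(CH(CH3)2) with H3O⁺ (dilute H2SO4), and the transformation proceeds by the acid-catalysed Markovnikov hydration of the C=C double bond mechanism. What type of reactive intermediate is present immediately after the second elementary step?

tertiary carbocation

Step 1: Protonation of the alkene by H3O⁺: the π bond acts as the nucleophile and picks up H⁺, giving the more stable (Markovnikov) secondary carbocation. H2O is released.
Step 2: A 1,2-hydride shift from the adjacent isopropyl carbon moves the positive charge from the secondary centre to an adjacent carbon, generating a more stable tertiary carbocation.
After step 2 the species present is a tertiary carbocation.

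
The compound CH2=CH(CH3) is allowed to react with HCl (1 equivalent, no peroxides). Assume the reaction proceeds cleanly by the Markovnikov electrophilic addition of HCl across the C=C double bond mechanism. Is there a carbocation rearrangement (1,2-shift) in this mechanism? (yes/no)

The first-formed carbocation is secondary.
No single 1,2-shift to an adjacent carbon would produce a more-substituted cation than the one already present, so no rearrangement occurs.

no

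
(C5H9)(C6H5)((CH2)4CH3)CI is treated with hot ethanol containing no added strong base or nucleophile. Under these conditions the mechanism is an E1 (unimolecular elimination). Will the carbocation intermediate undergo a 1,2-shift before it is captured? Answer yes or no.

no

The first-formed carbocation is tertiary.
No single 1,2-shift to an adjacent carbon would produce a more-substituted cation than the one already present, so no rearrangement occurs.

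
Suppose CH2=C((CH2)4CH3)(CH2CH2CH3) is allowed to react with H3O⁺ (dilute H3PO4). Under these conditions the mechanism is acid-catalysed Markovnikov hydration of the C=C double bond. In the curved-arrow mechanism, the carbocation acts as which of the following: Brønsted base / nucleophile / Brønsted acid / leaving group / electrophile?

Step 2: Nucleophilic capture of the cation by H2O produces the protonated alcohol (an oxonium ion).
The carbocation accepts an electron pair into an empty or π* orbital — it is the electrophile.

electrophile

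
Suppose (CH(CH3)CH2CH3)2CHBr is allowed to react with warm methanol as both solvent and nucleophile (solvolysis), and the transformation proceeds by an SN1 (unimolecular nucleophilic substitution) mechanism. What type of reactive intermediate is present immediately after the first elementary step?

secondary carbocation

Step 1: Rate-determining heterolysis of the C–Br bond gives Br⁻ and a secondary carbocation.
After step 1 the species present is a secondary carbocation.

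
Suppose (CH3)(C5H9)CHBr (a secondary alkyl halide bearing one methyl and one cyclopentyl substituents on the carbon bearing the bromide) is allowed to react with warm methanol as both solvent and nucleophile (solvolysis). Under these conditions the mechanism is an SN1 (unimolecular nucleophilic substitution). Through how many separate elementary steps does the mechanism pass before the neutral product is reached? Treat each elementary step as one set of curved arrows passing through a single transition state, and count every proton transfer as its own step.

Step 1: Rate-determining heterolysis of the C–Br bond gives Br⁻ and a secondary carbocation.
Step 2: Carbocation rearrangement: a 1,2-hydride shift from the adjacent cyclopentyl carbon converts the initially-formed secondary cation into the more stable tertiary cation.
Step 3: CH3OH donates an oxygen lone pair into the empty p orbital of the cation, giving a protonated ether (an oxonium ion).
Step 4: Deprotonation of the oxonium oxygen by solvent methanol yields the neutral ether.
Total: 4 elementary steps.

4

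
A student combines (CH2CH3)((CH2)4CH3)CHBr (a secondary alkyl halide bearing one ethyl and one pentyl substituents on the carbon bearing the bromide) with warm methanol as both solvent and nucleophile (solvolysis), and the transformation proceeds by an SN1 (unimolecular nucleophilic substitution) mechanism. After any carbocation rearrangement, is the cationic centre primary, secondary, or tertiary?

Step 1: Unassisted departure of Br⁻ (taking the C–Br bonding pair) generates a secondary carbocation.
No single 1,2-shift to an adjacent carbon would give a more-substituted cation, so no rearrangement occurs.

secondary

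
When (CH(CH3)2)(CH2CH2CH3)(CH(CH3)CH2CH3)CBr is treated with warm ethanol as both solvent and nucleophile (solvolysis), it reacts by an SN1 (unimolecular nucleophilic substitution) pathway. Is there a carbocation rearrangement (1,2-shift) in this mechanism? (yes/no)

no

The first-formed carbocation is tertiary.
No single 1,2-shift to an adjacent carbon would produce a more-substituted cation than the one already present, so no rearrangement occurs.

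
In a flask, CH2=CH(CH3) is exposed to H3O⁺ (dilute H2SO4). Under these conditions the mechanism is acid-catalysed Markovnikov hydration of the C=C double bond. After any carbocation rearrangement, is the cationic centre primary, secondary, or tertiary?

Step 1: Protonation of the alkene by H3O⁺: the π bond acts as the nucleophile and picks up H⁺, giving the more stable (Markovnikov) secondary carbocation. H2O is released.
No single 1,2-shift to an adjacent carbon would give a more-substituted cation, so no rearrangement occurs.

secondary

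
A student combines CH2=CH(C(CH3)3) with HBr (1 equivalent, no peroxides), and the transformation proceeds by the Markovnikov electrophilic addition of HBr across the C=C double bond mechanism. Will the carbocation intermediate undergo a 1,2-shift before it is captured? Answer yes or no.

yes

The first-formed carbocation is secondary.
The adjacent tert-butyl carbon has no hydrogen but bears methyl groups; migration of one methyl with its bonding pair (a 1,2-methyl shift) places the charge on a tertiary centre.
Tertiary is more stable than secondary, so the shift occurs.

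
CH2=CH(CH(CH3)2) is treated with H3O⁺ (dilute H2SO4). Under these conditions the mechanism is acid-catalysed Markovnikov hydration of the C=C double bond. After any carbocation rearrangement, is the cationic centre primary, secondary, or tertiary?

tertiary

Step 1: Electrophilic addition begins with the π(C=C) electrons forming a bond to the proton of H3O⁺. Following Markovnikov's rule, the resulting cation is secondary. H2O is released.
Step 2: Carbocation rearrangement: a 1,2-hydride shift from the adjacent isopropyl carbon converts the initially-formed secondary cation into the more stable tertiary cation.
The cation rearranges from secondary to tertiary via a 1,2-hydride shift from the adjacent isopropyl carbon; the tertiary cation is what reacts next.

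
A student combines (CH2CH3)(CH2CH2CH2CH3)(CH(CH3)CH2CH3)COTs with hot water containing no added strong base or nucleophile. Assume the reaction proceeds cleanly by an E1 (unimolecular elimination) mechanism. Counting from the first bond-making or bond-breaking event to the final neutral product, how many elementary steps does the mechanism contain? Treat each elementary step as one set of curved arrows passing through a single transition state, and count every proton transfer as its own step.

2

Step 1: Ionisation: the C–O σ-bond cleaves heterolytically; both bonding electrons depart with TsO⁻, leaving a tertiary carbocation at the α-carbon.
(No 1,2-shift: no single shift to an adjacent carbon would give a more stable cation.)
Step 2: A water molecule (solvent) deprotonates a β-carbon; as the C–H bond breaks, those electrons form the new alkene π bond.
Total: 2 elementary steps.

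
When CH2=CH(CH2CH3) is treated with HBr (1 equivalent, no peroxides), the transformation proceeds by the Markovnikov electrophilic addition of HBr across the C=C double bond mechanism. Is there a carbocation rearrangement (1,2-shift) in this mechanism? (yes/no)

no

The first-formed carbocation is secondary.
No single 1,2-shift to an adjacent carbon would produce a more-substituted cation than the one already present, so no rearrangement occurs.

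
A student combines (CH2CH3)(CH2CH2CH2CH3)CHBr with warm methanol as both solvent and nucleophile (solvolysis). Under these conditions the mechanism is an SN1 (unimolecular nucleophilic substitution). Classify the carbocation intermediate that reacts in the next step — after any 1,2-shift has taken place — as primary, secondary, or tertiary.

Step 1: Rate-determining heterolysis of the C–Br bond gives Br⁻ and a secondary carbocation.
No single 1,2-shift to an adjacent carbon would give a more-substituted cation, so no rearrangement occurs.

secondary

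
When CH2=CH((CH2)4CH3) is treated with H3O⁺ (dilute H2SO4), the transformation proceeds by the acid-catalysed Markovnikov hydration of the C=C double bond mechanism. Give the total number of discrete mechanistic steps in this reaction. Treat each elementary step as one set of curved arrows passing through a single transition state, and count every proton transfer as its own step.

3

Step 1: Electrophilic addition begins with the π(C=C) electrons forming a bond to the proton of H3O⁺. Following Markovnikov's rule, the resulting cation is secondary. H2O is released.
(No 1,2-shift: no single shift to an adjacent carbon would give a more stable cation.)
Step 2: Nucleophilic capture of the cation by H2O produces the protonated alcohol (an oxonium ion).
Step 3: Proton transfer from the O–H of the oxonium ion to H2O completes the catalytic cycle and yields the alcohol.
Total: 3 elementary steps.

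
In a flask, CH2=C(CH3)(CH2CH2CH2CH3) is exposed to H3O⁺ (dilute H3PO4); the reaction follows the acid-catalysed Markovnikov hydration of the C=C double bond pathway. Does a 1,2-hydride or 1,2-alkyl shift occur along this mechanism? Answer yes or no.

The first-formed carbocation is tertiary.
No single 1,2-shift to an adjacent carbon would produce a more-substituted cation than the one already present, so no rearrangement occurs.

no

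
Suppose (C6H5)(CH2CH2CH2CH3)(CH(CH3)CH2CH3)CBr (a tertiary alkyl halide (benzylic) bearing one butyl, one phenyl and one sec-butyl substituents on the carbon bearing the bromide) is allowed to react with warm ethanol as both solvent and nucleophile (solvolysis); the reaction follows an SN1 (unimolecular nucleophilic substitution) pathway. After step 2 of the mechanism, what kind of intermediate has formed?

Step 1: The C–Br bond breaks with both electrons going to the bromide; Br⁻ leaves and a tertiary carbocation remains.
Step 2: Nucleophilic capture: the oxygen of CH3CH2OH bonds to the cationic carbon, producing an oxonium-ion intermediate.
After step 2 the species present is an oxonium ion.

oxonium ion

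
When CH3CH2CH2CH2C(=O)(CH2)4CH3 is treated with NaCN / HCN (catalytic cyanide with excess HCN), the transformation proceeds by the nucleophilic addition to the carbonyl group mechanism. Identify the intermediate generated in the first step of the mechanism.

Step 1: CN⁻ attacks the sp² carbonyl carbon; the C=O π bond breaks and the electrons end up as a lone pair on the alkoxide oxygen of the tetrahedral intermediate.
After step 1 the species present is a tetrahedral alkoxide intermediate.

tetrahedral alkoxide intermediate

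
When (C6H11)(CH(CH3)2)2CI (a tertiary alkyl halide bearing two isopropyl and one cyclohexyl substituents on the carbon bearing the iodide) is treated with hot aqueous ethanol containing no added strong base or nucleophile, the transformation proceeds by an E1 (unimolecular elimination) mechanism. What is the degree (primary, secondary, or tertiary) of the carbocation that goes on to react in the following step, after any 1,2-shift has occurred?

Step 1: Rate-determining heterolysis of the C–I bond gives I⁻ and a tertiary carbocation.
No single 1,2-shift to an adjacent carbon would give a more-substituted cation, so no rearrangement occurs.

tertiary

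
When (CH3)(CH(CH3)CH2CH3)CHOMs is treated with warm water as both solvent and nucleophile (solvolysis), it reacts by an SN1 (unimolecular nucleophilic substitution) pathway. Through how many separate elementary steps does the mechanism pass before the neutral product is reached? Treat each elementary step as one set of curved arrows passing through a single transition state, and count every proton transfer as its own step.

Step 1: Rate-determining heterolysis of the C–O bond gives MsO⁻ and a secondary carbocation.
Step 2: A hydride (H with its bonding pair) migrates from the adjacent sec-butyl carbon to the cationic centre — a 1,2-hydride shift — upgrading the secondary cation to a tertiary one.
Step 3: A lone pair on the oxygen of H2O attacks the carbocation, forming a new C–O σ-bond and an oxonium ion.
Step 4: Proton transfer from the O–H of the oxonium ion to a solvent molecule delivers the neutral alcohol.
Total: 4 elementary steps.

4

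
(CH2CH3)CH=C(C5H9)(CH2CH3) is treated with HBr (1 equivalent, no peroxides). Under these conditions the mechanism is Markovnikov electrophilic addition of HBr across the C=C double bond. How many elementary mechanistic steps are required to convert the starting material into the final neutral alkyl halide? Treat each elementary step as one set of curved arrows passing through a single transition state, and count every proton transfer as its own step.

Step 1: Electrophilic addition begins with the π(C=C) electrons forming a bond to the proton of HBr. Following Markovnikov's rule, the resulting cation is tertiary. The H–Br bond breaks heterolytically, releasing Br⁻.
(No 1,2-shift: no single shift to an adjacent carbon would give a more stable cation.)
Step 2: Br⁻ captures the cation: a lone pair on Br⁻ fills the empty p orbital, producing the alkyl halide product.
Total: 2 elementary steps.

2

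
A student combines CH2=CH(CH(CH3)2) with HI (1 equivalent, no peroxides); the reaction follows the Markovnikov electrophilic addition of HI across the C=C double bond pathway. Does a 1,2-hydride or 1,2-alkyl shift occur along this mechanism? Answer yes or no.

The first-formed carbocation is secondary.
The adjacent isopropyl carbon already bears 2 other carbon substituents and has a hydrogen to migrate; after a 1,2-hydride shift from that carbon the positive charge sits on a tertiary centre.
Tertiary is more stable than secondary, so the shift occurs.

yes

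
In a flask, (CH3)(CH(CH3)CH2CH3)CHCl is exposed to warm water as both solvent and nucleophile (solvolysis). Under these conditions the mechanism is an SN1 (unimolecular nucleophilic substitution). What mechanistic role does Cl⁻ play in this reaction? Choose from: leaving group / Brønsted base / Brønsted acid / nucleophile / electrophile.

leaving group

Step 1: Rate-determining heterolysis of the C–Cl bond gives Cl⁻ and a secondary carbocation.
Cl⁻ departs with both electrons of the breaking σ-bond — that is the definition of a leaving group.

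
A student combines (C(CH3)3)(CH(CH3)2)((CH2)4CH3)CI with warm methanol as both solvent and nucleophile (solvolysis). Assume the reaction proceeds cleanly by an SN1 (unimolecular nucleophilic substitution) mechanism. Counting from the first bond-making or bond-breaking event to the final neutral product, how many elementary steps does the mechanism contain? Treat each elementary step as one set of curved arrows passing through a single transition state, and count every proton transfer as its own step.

3

Step 1: The C–I bond breaks with both electrons going to the iodide; I⁻ leaves and a tertiary carbocation remains.
(No 1,2-shift: no single shift to an adjacent carbon would give a more stable cation.)
Step 2: Nucleophilic capture: the oxygen of CH3OH bonds to the cationic carbon, producing an oxonium-ion intermediate.
Step 3: A second solvent molecule removes the proton on oxygen, giving the neutral ether product.
Total: 3 elementary steps.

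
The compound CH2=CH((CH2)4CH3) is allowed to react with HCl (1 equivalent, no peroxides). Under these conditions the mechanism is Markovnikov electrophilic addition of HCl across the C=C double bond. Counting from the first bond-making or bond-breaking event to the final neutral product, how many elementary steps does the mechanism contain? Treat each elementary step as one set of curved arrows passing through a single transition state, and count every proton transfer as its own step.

Step 1: Electrophilic addition begins with the π(C=C) electrons forming a bond to the proton of HCl. Following Markovnikov's rule, the resulting cation is secondary. The H–Cl bond breaks heterolytically, releasing Cl⁻.
(No 1,2-shift: no single shift to an adjacent carbon would give a more stable cation.)
Step 2: The Cl⁻ anion donates a lone pair to the carbocation, forming the new C–Cl σ-bond and giving the neutral alkyl halide.
Total: 2 elementary steps.

2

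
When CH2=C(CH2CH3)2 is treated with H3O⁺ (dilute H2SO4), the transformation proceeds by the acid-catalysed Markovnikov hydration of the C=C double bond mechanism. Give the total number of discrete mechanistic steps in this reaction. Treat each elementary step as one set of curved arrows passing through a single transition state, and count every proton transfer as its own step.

3

Step 1: Electrophilic addition begins with the π(C=C) electrons forming a bond to the proton of H3O⁺. Following Markovnikov's rule, the resulting cation is tertiary. H2O is released.
(No 1,2-shift: no single shift to an adjacent carbon would give a more stable cation.)
Step 2: Water acts as the nucleophile: an oxygen lone pair bonds to the cationic carbon, giving an oxonium-ion intermediate.
Step 3: Proton transfer from the O–H of the oxonium ion to H2O completes the catalytic cycle and yields the alcohol.
Total: 3 elementary steps.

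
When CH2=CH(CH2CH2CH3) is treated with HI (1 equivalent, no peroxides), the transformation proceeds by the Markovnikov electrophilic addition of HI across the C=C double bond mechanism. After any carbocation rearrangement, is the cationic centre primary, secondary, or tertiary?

Step 1: Electrophilic addition begins with the π(C=C) electrons forming a bond to the proton of HI. Following Markovnikov's rule, the resulting cation is secondary. The H–I bond breaks heterolytically, releasing I⁻.
No single 1,2-shift to an adjacent carbon would give a more-substituted cation, so no rearrangement occurs.

secondary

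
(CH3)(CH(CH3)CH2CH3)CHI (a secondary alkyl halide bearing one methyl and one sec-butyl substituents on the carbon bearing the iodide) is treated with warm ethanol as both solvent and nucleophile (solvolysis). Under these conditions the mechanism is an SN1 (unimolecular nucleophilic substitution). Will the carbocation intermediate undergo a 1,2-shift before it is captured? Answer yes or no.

The first-formed carbocation is secondary.
The adjacent sec-butyl carbon already bears 2 other carbon substituents and has a hydrogen to migrate; after a 1,2-hydride shift from that carbon the positive charge sits on a tertiary centre.
Tertiary is more stable than secondary, so the shift occurs.

yes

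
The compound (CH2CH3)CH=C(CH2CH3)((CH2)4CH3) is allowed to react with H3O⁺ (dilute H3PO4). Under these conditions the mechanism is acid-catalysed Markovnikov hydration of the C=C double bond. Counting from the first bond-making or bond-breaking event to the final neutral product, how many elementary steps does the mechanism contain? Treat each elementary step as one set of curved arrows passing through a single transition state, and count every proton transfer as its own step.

3

Step 1: Protonation of the alkene by H3O⁺: the π bond acts as the nucleophile and picks up H⁺, giving the more stable (Markovnikov) tertiary carbocation. H2O is released.
(No 1,2-shift: no single shift to an adjacent carbon would give a more stable cation.)
Step 2: Water acts as the nucleophile: an oxygen lone pair bonds to the cationic carbon, giving an oxonium-ion intermediate.
Step 3: Proton transfer from the O–H of the oxonium ion to H2O completes the catalytic cycle and yields the alcohol.
Total: 3 elementary steps.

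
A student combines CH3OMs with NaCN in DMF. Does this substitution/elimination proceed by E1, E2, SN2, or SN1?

Conditions: a methyl substrate with a strong nucleophile in the polar aprotic solvent DMF.
These conditions are the textbook signature of the SN2 pathway.
An unhindered substrate with a strong nucleophile in a polar aprotic solvent favours one-step backside displacement.

SN2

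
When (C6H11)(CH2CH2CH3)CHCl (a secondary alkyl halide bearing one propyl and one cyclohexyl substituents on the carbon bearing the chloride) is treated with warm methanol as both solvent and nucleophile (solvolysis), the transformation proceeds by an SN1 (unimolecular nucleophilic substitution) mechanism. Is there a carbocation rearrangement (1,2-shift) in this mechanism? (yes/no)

yes

The first-formed carbocation is secondary.
The adjacent cyclohexyl carbon already bears 2 other carbon substituents and has a hydrogen to migrate; after a 1,2-hydride shift from that carbon the positive charge sits on a tertiary centre.
Tertiary is more stable than secondary, so the shift occurs.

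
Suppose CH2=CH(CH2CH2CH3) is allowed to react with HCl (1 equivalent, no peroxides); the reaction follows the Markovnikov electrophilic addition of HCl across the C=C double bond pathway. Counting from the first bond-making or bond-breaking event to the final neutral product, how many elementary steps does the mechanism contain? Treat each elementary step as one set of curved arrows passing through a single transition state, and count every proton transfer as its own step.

Step 1: Electrophilic addition begins with the π(C=C) electrons forming a bond to the proton of HCl. Following Markovnikov's rule, the resulting cation is secondary. The H–Cl bond breaks heterolytically, releasing Cl⁻.
(No 1,2-shift: no single shift to an adjacent carbon would give a more stable cation.)
Step 2: Cl⁻ captures the cation: a lone pair on Cl⁻ fills the empty p orbital, producing the alkyl halide product.
Total: 2 elementary steps.

2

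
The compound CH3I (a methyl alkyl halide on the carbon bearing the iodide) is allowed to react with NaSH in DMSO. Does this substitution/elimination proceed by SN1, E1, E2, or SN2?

SN2

Conditions: a methyl substrate with a strong nucleophile in the polar aprotic solvent DMSO.
These conditions are the textbook signature of the SN2 pathway.
An unhindered substrate with a strong nucleophile in a polar aprotic solvent favours one-step backside displacement.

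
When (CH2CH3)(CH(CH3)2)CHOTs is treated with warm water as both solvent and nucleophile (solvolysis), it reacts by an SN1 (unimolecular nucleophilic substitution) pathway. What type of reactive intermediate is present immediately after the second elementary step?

Step 1: Ionisation: the C–O σ-bond cleaves heterolytically; both bonding electrons depart with TsO⁻, leaving a secondary carbocation at the α-carbon.
Step 2: Carbocation rearrangement: a 1,2-hydride shift from the adjacent isopropyl carbon converts the initially-formed secondary cation into the more stable tertiary cation.
After step 2 the species present is a tertiary carbocation.

tertiary carbocation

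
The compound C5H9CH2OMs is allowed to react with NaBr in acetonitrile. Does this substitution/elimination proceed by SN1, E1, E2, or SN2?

SN2

Conditions: a primary substrate with a strong nucleophile in the polar aprotic solvent acetonitrile.
These conditions are the textbook signature of the SN2 pathway.
An unhindered substrate with a strong nucleophile in a polar aprotic solvent favours one-step backside displacement.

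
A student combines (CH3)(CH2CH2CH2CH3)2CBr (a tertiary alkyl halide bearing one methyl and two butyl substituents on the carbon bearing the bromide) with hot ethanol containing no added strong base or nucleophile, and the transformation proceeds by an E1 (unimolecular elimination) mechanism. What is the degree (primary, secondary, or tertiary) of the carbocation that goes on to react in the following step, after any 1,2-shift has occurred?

tertiary

Step 1: Unassisted departure of Br⁻ (taking the C–Br bonding pair) generates a tertiary carbocation.
No single 1,2-shift to an adjacent carbon would give a more-substituted cation, so no rearrangement occurs.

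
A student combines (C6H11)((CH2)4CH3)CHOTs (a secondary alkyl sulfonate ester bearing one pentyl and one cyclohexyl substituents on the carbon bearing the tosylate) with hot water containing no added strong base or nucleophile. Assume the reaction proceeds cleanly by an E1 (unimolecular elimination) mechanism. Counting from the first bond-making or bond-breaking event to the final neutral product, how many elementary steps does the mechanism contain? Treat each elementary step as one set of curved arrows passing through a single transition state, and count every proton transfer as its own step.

3

Step 1: Rate-determining heterolysis of the C–O bond gives TsO⁻ and a secondary carbocation.
Step 2: Carbocation rearrangement: a 1,2-hydride shift from the adjacent cyclohexyl carbon converts the initially-formed secondary cation into the more stable tertiary cation.
Step 3: Loss of a β-proton to a water molecule of the solvent: the C–H bonding pair collapses toward the cationic carbon to form the C=C π bond, yielding the alkene.
Total: 3 elementary steps.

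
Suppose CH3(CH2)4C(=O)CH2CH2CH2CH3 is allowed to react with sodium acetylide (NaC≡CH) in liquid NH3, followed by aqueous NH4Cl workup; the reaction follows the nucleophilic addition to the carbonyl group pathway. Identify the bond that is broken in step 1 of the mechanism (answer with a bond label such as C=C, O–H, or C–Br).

Step 1: HC≡C⁻ attacks the sp² carbonyl carbon; the C=O π bond breaks and the electrons end up as a lone pair on the alkoxide oxygen of the tetrahedral intermediate.
The bond broken in this step is the π(C=O) bond.

π(C=O)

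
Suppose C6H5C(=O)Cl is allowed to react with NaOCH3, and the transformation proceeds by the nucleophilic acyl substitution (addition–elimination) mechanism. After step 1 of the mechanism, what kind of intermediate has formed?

Step 1: CH3O⁻ adds to the carbonyl carbon; the C=O π electrons shift onto oxygen and a tetrahedral alkoxide intermediate forms.
After step 1 the species present is a tetrahedral intermediate.

tetrahedral intermediate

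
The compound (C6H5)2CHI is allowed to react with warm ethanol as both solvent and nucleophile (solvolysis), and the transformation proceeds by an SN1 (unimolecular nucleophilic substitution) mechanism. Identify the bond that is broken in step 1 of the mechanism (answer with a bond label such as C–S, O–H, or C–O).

Step 1: Rate-determining heterolysis of the C–I bond gives I⁻ and a secondary carbocation.
The bond broken in this step is the C–I bond.

C–I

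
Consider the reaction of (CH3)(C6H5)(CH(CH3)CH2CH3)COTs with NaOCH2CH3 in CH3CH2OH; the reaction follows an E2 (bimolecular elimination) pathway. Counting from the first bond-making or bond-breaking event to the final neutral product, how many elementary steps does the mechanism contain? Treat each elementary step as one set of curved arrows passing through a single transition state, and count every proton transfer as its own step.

Step 1: In one step, CH3CH2O⁻ pulls off a β-proton, the C–O bond cleaves, and a C=C double bond forms between the α- and β-carbons (E2, anti elimination).
Total: 1 elementary step.

1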